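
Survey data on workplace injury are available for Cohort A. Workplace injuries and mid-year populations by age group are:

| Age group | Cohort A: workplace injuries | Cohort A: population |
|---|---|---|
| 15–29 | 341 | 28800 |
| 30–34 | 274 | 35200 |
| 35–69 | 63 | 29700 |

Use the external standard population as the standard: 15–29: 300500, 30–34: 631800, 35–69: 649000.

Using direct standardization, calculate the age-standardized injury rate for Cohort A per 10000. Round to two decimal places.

Age-specific rates per 10000 for Cohort A: 118.40, 77.84, 21.21.
Standard total = 1581300; weights = 0.1900, 0.3995, 0.4104.
Standardized rate: 0.1900×118.40 + 0.3995×77.84 + 0.4104×21.21 = 62.3073 per 10000.

62.31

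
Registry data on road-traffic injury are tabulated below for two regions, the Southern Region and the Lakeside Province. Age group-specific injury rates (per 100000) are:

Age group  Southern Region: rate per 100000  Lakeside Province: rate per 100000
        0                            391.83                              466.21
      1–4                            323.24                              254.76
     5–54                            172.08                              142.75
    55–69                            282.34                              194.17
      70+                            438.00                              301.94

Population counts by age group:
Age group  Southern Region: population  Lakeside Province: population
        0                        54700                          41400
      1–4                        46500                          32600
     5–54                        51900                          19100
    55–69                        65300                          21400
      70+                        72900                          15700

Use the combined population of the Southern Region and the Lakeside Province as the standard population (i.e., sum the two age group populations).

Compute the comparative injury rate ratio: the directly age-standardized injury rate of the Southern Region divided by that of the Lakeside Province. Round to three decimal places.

Combined standard total = 421500; weights = 0.2280, 0.1877, 0.1684, 0.2057, 0.2102.
The Southern Region: 0.2280×391.83 + 0.1877×323.24 + 0.1684×172.08 + 0.2057×282.34 + 0.2102×438.00 = 329.1258 per 100000.
The Lakeside Province: 0.2280×466.21 + 0.1877×254.76 + 0.1684×142.75 + 0.2057×194.17 + 0.2102×301.94 = 281.5563 per 100000.
Ratio = 329.1258 ÷ 281.5563 = 1.16895.

1.169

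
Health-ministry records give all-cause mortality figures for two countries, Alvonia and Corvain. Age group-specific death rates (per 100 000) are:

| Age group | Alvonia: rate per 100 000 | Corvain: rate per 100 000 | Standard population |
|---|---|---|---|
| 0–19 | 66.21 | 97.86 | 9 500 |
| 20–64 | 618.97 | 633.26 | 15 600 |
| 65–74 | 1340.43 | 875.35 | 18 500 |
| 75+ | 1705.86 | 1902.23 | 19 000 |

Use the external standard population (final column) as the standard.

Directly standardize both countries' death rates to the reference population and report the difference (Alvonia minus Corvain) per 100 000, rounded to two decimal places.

69.48

Standard total = 62 600; weights = 0.1518, 0.2492, 0.2955, 0.3035.
Alvonia: 0.1518×66.21 + 0.2492×618.97 + 0.2955×1340.43 + 0.3035×1705.86 = 1078.1825 per 100 000.
Corvain: 0.1518×97.86 + 0.2492×633.26 + 0.2955×875.35 + 0.3035×1902.23 = 1008.7040 per 100 000.
Difference = 1078.1825 − 1008.7040 = 69.4785.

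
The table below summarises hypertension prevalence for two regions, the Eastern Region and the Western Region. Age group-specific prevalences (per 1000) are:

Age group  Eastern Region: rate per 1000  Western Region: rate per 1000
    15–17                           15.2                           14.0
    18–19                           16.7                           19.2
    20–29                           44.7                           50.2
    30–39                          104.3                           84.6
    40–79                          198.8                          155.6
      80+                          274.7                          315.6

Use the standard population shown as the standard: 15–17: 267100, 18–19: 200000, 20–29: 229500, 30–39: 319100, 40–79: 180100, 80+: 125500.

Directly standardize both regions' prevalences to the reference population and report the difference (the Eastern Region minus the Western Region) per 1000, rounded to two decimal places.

5.67

Standard total = 1321300; weights = 0.2021, 0.1514, 0.1737, 0.2415, 0.1363, 0.0950.
The Eastern Region: 0.2021×15.2 + 0.1514×16.7 + 0.1737×44.7 + 0.2415×104.3 + 0.1363×198.8 + 0.0950×274.7 = 91.7425 per 1000.
The Western Region: 0.2021×14.0 + 0.1514×19.2 + 0.1737×50.2 + 0.2415×84.6 + 0.1363×155.6 + 0.0950×315.6 = 86.0724 per 1000.
Difference = 91.7425 − 86.0724 = 5.6701.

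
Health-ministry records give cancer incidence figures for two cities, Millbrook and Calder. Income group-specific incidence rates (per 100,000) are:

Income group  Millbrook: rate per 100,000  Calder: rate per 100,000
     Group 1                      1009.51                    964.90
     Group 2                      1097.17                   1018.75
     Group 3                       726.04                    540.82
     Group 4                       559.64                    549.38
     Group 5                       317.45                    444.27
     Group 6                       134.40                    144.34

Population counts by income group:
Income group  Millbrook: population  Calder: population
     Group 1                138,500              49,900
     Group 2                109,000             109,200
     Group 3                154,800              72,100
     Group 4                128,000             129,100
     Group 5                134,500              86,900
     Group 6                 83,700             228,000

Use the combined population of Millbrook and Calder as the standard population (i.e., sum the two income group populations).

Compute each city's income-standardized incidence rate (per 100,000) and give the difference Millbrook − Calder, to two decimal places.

27.40

Combined standard total = 1,423,700; weights = 0.1323, 0.1533, 0.1594, 0.1806, 0.1555, 0.2189.
Millbrook: 0.1323×1009.51 + 0.1533×1097.17 + 0.1594×726.04 + 0.1806×559.64 + 0.1555×317.45 + 0.2189×134.40 = 597.3112 per 100,000.
Calder: 0.1323×964.90 + 0.1533×1018.75 + 0.1594×540.82 + 0.1806×549.38 + 0.1555×444.27 + 0.2189×144.34 = 569.9152 per 100,000.
Difference = 597.3112 − 569.9152 = 27.3961.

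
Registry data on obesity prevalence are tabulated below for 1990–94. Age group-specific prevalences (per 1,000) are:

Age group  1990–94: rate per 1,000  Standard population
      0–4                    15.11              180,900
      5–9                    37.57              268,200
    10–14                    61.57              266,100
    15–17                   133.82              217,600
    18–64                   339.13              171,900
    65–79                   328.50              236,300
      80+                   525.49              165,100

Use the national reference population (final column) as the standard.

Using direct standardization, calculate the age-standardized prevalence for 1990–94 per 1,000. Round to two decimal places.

Standard total = 1,506,100; weights = 0.1201, 0.1781, 0.1767, 0.1445, 0.1141, 0.1569, 0.1096.
Standardized rate: 0.1201×15.11 + 0.1781×37.57 + 0.1767×61.57 + 0.1445×133.82 + 0.1141×339.13 + 0.1569×328.50 + 0.1096×525.49 = 186.5693 per 1,000.

186.57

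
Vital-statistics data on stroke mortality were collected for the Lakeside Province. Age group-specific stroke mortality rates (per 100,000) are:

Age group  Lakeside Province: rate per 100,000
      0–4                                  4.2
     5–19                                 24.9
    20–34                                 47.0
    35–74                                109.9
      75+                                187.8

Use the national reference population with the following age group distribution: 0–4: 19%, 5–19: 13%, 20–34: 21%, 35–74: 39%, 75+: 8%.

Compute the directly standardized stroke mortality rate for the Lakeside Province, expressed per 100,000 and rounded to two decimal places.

71.79

Standard weights: 0.19, 0.13, 0.21, 0.39, 0.08.
Standardized rate: 0.1900×4.2 + 0.1300×24.9 + 0.2100×47.0 + 0.3900×109.9 + 0.0800×187.8 = 71.7900 per 100,000.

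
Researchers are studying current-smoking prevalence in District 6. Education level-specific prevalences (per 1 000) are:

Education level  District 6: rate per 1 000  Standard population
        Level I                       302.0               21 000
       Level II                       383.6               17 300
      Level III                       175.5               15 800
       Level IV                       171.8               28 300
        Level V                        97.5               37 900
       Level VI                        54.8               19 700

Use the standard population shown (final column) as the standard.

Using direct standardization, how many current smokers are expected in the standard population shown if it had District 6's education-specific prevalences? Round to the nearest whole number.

Expected current smokers = Σ (standard pop × education-specific rate ÷ 1 000)
= 21 000×302.0/1 000 + 17 300×383.6/1 000 + 15 800×175.5/1 000 + 28 300×171.8/1 000 + 37 900×97.5/1 000 + 19 700×54.8/1 000
= 6342.00 + 6636.28 + 2772.90 + 4861.94 + 3695.25 + 1079.56 = 25387.93.

25388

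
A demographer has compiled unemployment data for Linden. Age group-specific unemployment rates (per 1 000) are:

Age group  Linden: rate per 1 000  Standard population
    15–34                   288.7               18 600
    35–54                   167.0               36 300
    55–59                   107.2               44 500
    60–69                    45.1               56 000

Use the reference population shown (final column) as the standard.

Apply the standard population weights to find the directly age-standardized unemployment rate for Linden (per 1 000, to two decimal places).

Standard total = 155 400; weights = 0.1197, 0.2336, 0.2864, 0.3604.
Standardized rate: 0.1197×288.7 + 0.2336×167.0 + 0.2864×107.2 + 0.3604×45.1 = 120.5143 per 1 000.

120.51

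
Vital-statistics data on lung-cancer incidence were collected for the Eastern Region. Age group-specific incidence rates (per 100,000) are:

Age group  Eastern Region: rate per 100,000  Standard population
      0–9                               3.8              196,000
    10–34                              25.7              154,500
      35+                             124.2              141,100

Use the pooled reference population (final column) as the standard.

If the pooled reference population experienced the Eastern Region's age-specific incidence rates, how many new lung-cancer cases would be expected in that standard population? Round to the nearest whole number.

Expected new lung-cancer cases = Σ (standard pop × age-specific rate ÷ 100,000)
= 196,000×3.8/100,000 + 154,500×25.7/100,000 + 141,100×124.2/100,000
= 7.45 + 39.71 + 175.25 = 222.40.

222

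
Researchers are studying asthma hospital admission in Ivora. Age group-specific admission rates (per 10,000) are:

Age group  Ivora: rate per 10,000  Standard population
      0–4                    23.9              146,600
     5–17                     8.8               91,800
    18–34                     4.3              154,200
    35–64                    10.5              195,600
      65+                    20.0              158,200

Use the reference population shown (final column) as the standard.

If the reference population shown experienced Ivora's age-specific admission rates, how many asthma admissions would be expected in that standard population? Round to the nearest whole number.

1019

Expected asthma admissions = Σ (standard pop × age-specific rate ÷ 10,000)
= 146,600×23.9/10,000 + 91,800×8.8/10,000 + 154,200×4.3/10,000 + 195,600×10.5/10,000 + 158,200×20.0/10,000
= 350.37 + 80.78 + 66.31 + 205.38 + 316.40 = 1019.24.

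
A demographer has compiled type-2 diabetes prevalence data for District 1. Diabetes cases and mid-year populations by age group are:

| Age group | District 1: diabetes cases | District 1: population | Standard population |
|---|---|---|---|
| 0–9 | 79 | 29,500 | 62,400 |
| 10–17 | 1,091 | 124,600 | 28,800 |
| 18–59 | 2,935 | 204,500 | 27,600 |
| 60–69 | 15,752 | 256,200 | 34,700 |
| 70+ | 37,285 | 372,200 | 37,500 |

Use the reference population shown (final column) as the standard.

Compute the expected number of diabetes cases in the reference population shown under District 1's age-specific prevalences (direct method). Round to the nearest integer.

Age-specific rates per 1,000 for District 1: 2.678, 8.756, 14.352, 61.483, 100.175.
Expected diabetes cases = Σ (standard pop × age-specific rate ÷ 1,000)
= 62,400×2.678/1,000 + 28,800×8.756/1,000 + 27,600×14.352/1,000 + 34,700×61.483/1,000 + 37,500×100.175/1,000
= 167.11 + 252.17 + 396.12 + 2133.47 + 3756.55 = 6705.41.

6705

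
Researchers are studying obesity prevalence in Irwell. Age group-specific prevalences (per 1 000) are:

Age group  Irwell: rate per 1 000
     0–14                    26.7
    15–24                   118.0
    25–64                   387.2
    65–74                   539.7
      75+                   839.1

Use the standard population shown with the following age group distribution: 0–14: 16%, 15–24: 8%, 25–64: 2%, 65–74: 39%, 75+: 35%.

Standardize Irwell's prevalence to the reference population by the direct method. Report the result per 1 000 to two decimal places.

525.62

Standard weights: 0.16, 0.08, 0.02, 0.39, 0.35.
Standardized rate: 0.1600×26.7 + 0.0800×118.0 + 0.0200×387.2 + 0.3900×539.7 + 0.3500×839.1 = 525.6240 per 1 000.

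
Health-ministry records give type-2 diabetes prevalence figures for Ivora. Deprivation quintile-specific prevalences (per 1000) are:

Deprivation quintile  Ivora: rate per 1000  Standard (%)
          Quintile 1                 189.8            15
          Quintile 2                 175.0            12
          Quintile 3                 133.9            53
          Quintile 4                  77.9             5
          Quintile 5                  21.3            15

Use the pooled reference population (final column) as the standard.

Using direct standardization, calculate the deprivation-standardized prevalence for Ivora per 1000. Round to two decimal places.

127.53

Standard weights: 0.15, 0.12, 0.53, 0.05, 0.15.
Standardized rate: 0.1500×189.8 + 0.1200×175.0 + 0.5300×133.9 + 0.0500×77.9 + 0.1500×21.3 = 127.5270 per 1000.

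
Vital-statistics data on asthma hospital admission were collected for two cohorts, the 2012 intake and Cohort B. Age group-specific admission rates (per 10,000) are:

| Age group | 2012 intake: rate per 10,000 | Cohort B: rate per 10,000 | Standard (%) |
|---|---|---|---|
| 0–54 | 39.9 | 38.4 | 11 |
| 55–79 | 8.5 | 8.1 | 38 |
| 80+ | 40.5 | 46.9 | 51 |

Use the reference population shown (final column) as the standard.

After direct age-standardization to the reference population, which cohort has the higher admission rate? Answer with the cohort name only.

Standard weights: 0.11, 0.38, 0.51.
The 2012 intake: 0.1100×39.9 + 0.3800×8.5 + 0.5100×40.5 = 28.2740 per 10,000.
Cohort B: 0.1100×38.4 + 0.3800×8.1 + 0.5100×46.9 = 31.2210 per 10,000.

Cohort B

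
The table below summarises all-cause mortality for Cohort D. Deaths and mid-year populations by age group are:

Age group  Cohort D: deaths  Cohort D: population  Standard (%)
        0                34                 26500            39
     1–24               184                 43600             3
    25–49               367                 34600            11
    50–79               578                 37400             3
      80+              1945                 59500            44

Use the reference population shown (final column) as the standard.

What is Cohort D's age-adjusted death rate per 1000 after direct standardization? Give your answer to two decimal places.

16.64

Age-specific rates per 1000 for Cohort D: 1.283, 4.220, 10.607, 15.455, 32.689.
Standard weights: 0.39, 0.03, 0.11, 0.03, 0.44.
Standardized rate: 0.3900×1.283 + 0.0300×4.220 + 0.1100×10.607 + 0.0300×15.455 + 0.4400×32.689 = 16.6406 per 1000.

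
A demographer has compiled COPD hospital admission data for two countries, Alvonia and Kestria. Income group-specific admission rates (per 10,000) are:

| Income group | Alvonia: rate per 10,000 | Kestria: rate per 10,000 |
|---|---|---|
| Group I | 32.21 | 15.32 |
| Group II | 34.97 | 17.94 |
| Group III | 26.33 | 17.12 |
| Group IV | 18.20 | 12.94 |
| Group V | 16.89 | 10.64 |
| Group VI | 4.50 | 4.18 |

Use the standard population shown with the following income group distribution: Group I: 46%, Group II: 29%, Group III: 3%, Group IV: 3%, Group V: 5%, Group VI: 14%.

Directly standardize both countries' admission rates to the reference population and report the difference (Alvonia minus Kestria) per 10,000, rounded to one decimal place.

Standard weights: 0.46, 0.29, 0.03, 0.03, 0.05, 0.14.
Alvonia: 0.4600×32.21 + 0.2900×34.97 + 0.0300×26.33 + 0.0300×18.20 + 0.0500×16.89 + 0.1400×4.50 = 27.7683 per 10,000.
Kestria: 0.4600×15.32 + 0.2900×17.94 + 0.0300×17.12 + 0.0300×12.94 + 0.0500×10.64 + 0.1400×4.18 = 14.2688 per 10,000.
Difference = 27.7683 − 14.2688 = 13.4995.

13.5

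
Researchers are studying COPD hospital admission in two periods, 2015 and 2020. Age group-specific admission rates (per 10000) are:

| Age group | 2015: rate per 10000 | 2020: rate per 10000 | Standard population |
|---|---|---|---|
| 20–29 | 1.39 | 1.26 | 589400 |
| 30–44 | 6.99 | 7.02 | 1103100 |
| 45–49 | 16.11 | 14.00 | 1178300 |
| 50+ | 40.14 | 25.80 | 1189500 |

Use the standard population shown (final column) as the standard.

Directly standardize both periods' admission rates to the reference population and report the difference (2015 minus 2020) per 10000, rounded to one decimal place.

4.8

Standard total = 4060300; weights = 0.1452, 0.2717, 0.2902, 0.2930.
2015: 0.1452×1.39 + 0.2717×6.99 + 0.2902×16.11 + 0.2930×40.14 = 18.5353 per 10000.
2020: 0.1452×1.26 + 0.2717×7.02 + 0.2902×14.00 + 0.2930×25.80 = 13.7112 per 10000.
Difference = 18.5353 − 13.7112 = 4.8241.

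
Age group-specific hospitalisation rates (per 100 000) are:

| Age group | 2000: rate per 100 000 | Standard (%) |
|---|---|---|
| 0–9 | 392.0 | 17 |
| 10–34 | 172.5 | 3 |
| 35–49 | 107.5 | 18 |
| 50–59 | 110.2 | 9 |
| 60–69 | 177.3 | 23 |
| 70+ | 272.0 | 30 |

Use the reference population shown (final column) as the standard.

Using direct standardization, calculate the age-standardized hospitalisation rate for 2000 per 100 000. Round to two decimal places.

Standard weights: 0.17, 0.03, 0.18, 0.09, 0.23, 0.30.
Standardized rate: 0.1700×392.0 + 0.0300×172.5 + 0.1800×107.5 + 0.0900×110.2 + 0.2300×177.3 + 0.3000×272.0 = 223.4620 per 100 000.

223.46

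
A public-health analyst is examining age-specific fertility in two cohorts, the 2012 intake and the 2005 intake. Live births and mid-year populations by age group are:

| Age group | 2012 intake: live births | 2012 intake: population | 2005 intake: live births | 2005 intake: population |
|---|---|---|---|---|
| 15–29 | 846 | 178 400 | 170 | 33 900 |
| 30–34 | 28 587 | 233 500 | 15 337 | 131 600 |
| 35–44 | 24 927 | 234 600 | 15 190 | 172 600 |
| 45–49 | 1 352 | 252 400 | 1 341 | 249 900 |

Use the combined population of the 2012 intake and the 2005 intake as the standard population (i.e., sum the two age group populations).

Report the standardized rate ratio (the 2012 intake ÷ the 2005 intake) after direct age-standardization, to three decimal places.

Age-specific rates per 1 000 for the 2012 intake: 4.742, 122.428, 106.253, 5.357.
For the 2005 intake: 5.015, 116.543, 88.007, 5.366.
Combined standard total = 1 486 900; weights = 0.1428, 0.2455, 0.2739, 0.3378.
The 2012 intake: 0.1428×4.742 + 0.2455×122.428 + 0.2739×106.253 + 0.3378×5.357 = 61.6465 per 1 000.
The 2005 intake: 0.1428×5.015 + 0.2455×116.543 + 0.2739×88.007 + 0.3378×5.366 = 55.2466 per 1 000.
Ratio = 61.6465 ÷ 55.2466 = 1.11584.

1.116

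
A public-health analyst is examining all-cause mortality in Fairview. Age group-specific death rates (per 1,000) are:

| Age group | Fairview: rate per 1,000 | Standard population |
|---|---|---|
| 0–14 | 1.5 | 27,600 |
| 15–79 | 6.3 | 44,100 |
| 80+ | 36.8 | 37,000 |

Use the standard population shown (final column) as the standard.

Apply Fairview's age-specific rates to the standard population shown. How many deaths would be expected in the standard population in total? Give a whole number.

Expected deaths = Σ (standard pop × age-specific rate ÷ 1,000)
= 27,600×1.5/1,000 + 44,100×6.3/1,000 + 37,000×36.8/1,000
= 41.40 + 277.83 + 1361.60 = 1680.83.

1681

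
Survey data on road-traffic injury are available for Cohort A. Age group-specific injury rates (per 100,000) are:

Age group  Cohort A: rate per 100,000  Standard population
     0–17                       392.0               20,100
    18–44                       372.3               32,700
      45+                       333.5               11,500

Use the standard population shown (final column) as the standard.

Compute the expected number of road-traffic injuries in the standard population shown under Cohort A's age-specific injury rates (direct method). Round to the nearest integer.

239

Expected road-traffic injuries = Σ (standard pop × age-specific rate ÷ 100,000)
= 20,100×392.0/100,000 + 32,700×372.3/100,000 + 11,500×333.5/100,000
= 78.79 + 121.74 + 38.35 = 238.89.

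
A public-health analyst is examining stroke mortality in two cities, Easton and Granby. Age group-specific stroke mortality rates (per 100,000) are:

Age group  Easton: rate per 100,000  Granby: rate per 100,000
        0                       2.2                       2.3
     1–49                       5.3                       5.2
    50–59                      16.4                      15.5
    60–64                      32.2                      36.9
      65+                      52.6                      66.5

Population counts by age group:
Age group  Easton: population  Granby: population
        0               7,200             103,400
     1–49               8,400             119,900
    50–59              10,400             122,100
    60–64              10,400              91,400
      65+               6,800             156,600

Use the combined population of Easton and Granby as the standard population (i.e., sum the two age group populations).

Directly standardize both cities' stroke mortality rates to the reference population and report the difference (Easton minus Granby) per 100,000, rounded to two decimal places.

Combined standard total = 636,600; weights = 0.1737, 0.2015, 0.2081, 0.1599, 0.2567.
Easton: 0.1737×2.2 + 0.2015×5.3 + 0.2081×16.4 + 0.1599×32.2 + 0.2567×52.6 = 23.5142 per 100,000.
Granby: 0.1737×2.3 + 0.2015×5.2 + 0.2081×15.5 + 0.1599×36.9 + 0.2567×66.5 = 27.6434 per 100,000.
Difference = 23.5142 − 27.6434 = -4.1293.

-4.13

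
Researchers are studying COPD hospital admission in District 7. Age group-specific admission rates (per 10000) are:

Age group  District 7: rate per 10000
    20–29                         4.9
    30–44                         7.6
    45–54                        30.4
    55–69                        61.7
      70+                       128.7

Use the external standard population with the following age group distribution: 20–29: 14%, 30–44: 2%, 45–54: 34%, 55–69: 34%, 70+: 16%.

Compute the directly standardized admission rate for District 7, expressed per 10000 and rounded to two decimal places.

52.74

Standard weights: 0.14, 0.02, 0.34, 0.34, 0.16.
Standardized rate: 0.1400×4.9 + 0.0200×7.6 + 0.3400×30.4 + 0.3400×61.7 + 0.1600×128.7 = 52.7440 per 10000.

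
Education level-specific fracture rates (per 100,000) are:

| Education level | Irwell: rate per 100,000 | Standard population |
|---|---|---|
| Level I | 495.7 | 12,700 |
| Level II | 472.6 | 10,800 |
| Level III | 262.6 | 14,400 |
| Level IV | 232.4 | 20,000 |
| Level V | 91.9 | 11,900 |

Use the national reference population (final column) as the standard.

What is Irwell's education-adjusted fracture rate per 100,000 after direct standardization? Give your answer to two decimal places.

299.75

Standard total = 69,800; weights = 0.1819, 0.1547, 0.2063, 0.2865, 0.1705.
Standardized rate: 0.1819×495.7 + 0.1547×472.6 + 0.2063×262.6 + 0.2865×232.4 + 0.1705×91.9 = 299.7496 per 100,000.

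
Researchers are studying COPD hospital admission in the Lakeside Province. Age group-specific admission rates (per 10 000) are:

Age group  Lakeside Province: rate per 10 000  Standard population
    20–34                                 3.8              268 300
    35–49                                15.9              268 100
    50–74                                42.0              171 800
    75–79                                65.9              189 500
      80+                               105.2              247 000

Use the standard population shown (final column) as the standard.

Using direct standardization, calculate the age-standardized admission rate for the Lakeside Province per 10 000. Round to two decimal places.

44.53

Standard total = 1 144 700; weights = 0.2344, 0.2342, 0.1501, 0.1655, 0.2158.
Standardized rate: 0.2344×3.8 + 0.2342×15.9 + 0.1501×42.0 + 0.1655×65.9 + 0.2158×105.2 = 44.5273 per 10 000.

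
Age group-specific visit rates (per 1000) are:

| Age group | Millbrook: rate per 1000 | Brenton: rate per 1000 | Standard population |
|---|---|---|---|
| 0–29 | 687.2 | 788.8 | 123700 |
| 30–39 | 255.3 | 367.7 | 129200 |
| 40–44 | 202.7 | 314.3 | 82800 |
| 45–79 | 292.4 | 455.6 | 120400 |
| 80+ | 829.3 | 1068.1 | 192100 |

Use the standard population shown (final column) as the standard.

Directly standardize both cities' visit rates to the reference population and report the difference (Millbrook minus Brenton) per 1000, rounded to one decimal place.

Standard total = 648200; weights = 0.1908, 0.1993, 0.1277, 0.1857, 0.2964.
Millbrook: 0.1908×687.2 + 0.1993×255.3 + 0.1277×202.7 + 0.1857×292.4 + 0.2964×829.3 = 508.0044 per 1000.
Brenton: 0.1908×788.8 + 0.1993×367.7 + 0.1277×314.3 + 0.1857×455.6 + 0.2964×1068.1 = 665.1368 per 1000.
Difference = 508.0044 − 665.1368 = -157.1324.

-157.1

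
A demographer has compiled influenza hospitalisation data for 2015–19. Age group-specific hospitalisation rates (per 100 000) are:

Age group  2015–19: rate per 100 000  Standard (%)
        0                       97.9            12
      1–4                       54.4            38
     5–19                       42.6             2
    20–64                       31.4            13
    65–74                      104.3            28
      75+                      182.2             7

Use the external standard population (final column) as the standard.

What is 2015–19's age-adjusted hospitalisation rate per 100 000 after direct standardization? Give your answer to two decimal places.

Standard weights: 0.12, 0.38, 0.02, 0.13, 0.28, 0.07.
Standardized rate: 0.1200×97.9 + 0.3800×54.4 + 0.0200×42.6 + 0.1300×31.4 + 0.2800×104.3 + 0.0700×182.2 = 79.3120 per 100 000.

79.31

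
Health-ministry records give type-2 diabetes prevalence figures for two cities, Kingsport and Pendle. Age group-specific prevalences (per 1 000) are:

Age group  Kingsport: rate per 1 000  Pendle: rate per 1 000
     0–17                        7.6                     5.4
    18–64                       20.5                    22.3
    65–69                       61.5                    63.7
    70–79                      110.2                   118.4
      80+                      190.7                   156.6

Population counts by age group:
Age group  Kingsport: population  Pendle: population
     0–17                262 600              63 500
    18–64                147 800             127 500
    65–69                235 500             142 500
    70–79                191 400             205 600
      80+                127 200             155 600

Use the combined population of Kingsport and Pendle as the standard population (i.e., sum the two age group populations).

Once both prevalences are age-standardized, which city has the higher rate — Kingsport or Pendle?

Combined standard total = 1 659 200; weights = 0.1965, 0.1659, 0.2278, 0.2393, 0.1704.
Kingsport: 0.1965×7.6 + 0.1659×20.5 + 0.2278×61.5 + 0.2393×110.2 + 0.1704×190.7 = 77.7775 per 1 000.
Pendle: 0.1965×5.4 + 0.1659×22.3 + 0.2278×63.7 + 0.2393×118.4 + 0.1704×156.6 = 74.2948 per 1 000.
The crude rates (67.25 vs 87.77) would put Pendle higher, but that reflects its age composition; once standardized to a common age structure, Kingsport has the higher underlying rate.

Kingsport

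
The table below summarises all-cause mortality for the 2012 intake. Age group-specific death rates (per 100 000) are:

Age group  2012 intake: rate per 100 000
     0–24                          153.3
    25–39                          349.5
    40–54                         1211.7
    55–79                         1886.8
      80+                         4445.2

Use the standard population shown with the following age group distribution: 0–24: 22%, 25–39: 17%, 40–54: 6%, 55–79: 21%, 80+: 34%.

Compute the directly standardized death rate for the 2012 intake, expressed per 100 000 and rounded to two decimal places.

Standard weights: 0.22, 0.17, 0.06, 0.21, 0.34.
Standardized rate: 0.2200×153.3 + 0.1700×349.5 + 0.0600×1211.7 + 0.2100×1886.8 + 0.3400×4445.2 = 2073.4390 per 100 000.

2073.44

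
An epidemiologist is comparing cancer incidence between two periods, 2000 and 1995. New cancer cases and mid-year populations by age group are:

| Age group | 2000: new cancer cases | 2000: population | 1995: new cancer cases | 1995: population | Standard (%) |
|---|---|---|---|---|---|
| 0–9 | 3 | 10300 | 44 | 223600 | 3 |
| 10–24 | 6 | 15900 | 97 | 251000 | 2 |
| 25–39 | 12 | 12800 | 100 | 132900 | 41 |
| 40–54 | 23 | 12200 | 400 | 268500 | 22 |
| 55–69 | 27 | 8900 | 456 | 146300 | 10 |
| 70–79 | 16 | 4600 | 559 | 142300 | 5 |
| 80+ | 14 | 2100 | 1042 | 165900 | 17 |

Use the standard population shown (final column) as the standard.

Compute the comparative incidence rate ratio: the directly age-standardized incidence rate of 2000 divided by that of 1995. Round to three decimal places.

1.090

Age-specific rates per 100000 for 2000: 29.13, 37.74, 93.75, 188.52, 303.37, 347.83, 666.67.
For 1995: 19.68, 38.65, 75.24, 148.98, 311.69, 392.83, 628.09.
Standard weights: 0.03, 0.02, 0.41, 0.22, 0.10, 0.05, 0.17.
2000: 0.0300×29.13 + 0.0200×37.74 + 0.4100×93.75 + 0.2200×188.52 + 0.1000×303.37 + 0.0500×347.83 + 0.1700×666.67 = 242.6031 per 100000.
1995: 0.0300×19.68 + 0.0200×38.65 + 0.4100×75.24 + 0.2200×148.98 + 0.1000×311.69 + 0.0500×392.83 + 0.1700×628.09 = 222.5738 per 100000.
Ratio = 242.6031 ÷ 222.5738 = 1.08999.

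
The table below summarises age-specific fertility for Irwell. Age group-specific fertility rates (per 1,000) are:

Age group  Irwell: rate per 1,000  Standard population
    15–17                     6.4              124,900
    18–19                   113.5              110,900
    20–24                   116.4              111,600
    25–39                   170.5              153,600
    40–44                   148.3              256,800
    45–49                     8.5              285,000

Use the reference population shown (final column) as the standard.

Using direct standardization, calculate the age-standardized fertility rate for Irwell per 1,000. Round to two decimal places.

89.25

Standard total = 1,042,800; weights = 0.1198, 0.1063, 0.1070, 0.1473, 0.2463, 0.2733.
Standardized rate: 0.1198×6.4 + 0.1063×113.5 + 0.1070×116.4 + 0.1473×170.5 + 0.2463×148.3 + 0.2733×8.5 = 89.2515 per 1,000.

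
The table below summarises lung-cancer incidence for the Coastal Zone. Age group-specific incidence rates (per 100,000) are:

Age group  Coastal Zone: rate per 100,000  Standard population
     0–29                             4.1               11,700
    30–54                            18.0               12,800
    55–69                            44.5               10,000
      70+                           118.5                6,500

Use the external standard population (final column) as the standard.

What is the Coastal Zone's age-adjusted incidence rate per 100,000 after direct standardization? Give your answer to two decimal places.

36.43

Standard total = 41,000; weights = 0.2854, 0.3122, 0.2439, 0.1585.
Standardized rate: 0.2854×4.1 + 0.3122×18.0 + 0.2439×44.5 + 0.1585×118.5 = 36.4298 per 100,000.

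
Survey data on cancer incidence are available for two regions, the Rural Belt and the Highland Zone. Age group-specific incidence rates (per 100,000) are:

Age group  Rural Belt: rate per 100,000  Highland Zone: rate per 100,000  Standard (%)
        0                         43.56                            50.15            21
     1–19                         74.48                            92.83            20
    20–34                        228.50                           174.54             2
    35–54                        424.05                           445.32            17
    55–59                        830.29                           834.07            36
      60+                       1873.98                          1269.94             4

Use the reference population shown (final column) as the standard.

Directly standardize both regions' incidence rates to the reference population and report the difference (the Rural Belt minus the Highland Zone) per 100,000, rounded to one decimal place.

15.2

Standard weights: 0.21, 0.20, 0.02, 0.17, 0.36, 0.04.
The Rural Belt: 0.2100×43.56 + 0.2000×74.48 + 0.0200×228.50 + 0.1700×424.05 + 0.3600×830.29 + 0.0400×1873.98 = 474.5657 per 100,000.
The Highland Zone: 0.2100×50.15 + 0.2000×92.83 + 0.0200×174.54 + 0.1700×445.32 + 0.3600×834.07 + 0.0400×1269.94 = 459.3555 per 100,000.
Difference = 474.5657 − 459.3555 = 15.2102.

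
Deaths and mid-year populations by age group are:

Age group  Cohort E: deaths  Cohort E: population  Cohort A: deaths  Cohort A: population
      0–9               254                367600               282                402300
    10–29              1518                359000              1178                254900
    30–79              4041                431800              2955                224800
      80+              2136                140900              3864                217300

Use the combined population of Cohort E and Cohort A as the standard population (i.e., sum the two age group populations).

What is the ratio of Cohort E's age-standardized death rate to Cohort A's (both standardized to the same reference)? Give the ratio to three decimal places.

Age-specific rates per 100000 for Cohort E: 69.10, 422.84, 935.85, 1515.97.
For Cohort A: 70.10, 462.14, 1314.50, 1778.19.
Combined standard total = 2398600; weights = 0.3210, 0.2559, 0.2737, 0.1493.
Cohort E: 0.3210×69.10 + 0.2559×422.84 + 0.2737×935.85 + 0.1493×1515.97 = 612.9738 per 100000.
Cohort A: 0.3210×70.10 + 0.2559×462.14 + 0.2737×1314.50 + 0.1493×1778.19 = 766.1657 per 100000.
Ratio = 612.9738 ÷ 766.1657 = 0.80005.

0.800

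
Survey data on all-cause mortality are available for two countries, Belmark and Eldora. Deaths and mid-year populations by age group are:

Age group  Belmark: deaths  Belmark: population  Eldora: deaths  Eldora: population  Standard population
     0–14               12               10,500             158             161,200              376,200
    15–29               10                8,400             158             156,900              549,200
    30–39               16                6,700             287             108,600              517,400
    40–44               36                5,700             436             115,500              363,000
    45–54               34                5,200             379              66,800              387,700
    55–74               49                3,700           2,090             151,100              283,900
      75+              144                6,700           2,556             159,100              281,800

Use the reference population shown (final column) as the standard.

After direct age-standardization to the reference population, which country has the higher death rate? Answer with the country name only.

Age-specific rates per 100,000 for Belmark: 114.29, 119.05, 238.81, 631.58, 653.85, 1324.32, 2149.25.
For Eldora: 98.01, 100.70, 264.27, 377.49, 567.37, 1383.19, 1606.54.
Standard total = 2,759,200; weights = 0.1363, 0.1990, 0.1875, 0.1316, 0.1405, 0.1029, 0.1021.
Belmark: 0.1363×114.29 + 0.1990×119.05 + 0.1875×238.81 + 0.1316×631.58 + 0.1405×653.85 + 0.1029×1324.32 + 0.1021×2149.25 = 614.7898 per 100,000.
Eldora: 0.1363×98.01 + 0.1990×100.70 + 0.1875×264.27 + 0.1316×377.49 + 0.1405×567.37 + 0.1029×1383.19 + 0.1021×1606.54 = 518.7441 per 100,000.
The crude rates (641.79 vs 659.70) would put Eldora higher, but that reflects its age composition; once standardized to a common age structure, Belmark has the higher underlying rate.

Belmark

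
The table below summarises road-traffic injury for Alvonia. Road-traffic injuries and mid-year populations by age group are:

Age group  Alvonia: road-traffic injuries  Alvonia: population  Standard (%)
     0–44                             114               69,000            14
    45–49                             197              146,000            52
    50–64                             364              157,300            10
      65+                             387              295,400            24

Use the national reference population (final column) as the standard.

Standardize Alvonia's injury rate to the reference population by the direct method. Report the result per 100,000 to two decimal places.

147.88

Age-specific rates per 100,000 for Alvonia: 165.22, 134.93, 231.40, 131.01.
Standard weights: 0.14, 0.52, 0.10, 0.24.
Standardized rate: 0.1400×165.22 + 0.5200×134.93 + 0.1000×231.40 + 0.2400×131.01 = 147.8774 per 100,000.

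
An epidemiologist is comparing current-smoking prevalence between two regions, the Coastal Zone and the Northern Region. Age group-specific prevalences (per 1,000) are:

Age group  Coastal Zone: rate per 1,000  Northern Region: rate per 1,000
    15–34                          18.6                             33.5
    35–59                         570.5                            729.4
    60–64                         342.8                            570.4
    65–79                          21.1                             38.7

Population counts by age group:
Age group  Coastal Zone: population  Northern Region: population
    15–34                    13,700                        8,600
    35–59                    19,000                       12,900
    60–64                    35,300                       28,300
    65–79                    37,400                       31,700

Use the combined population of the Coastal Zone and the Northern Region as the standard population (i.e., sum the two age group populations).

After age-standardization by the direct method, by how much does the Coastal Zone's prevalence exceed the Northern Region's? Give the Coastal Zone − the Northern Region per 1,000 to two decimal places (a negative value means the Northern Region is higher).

-112.86

Combined standard total = 186,900; weights = 0.1193, 0.1707, 0.3403, 0.3697.
The Coastal Zone: 0.1193×18.6 + 0.1707×570.5 + 0.3403×342.8 + 0.3697×21.1 = 224.0440 per 1,000.
The Northern Region: 0.1193×33.5 + 0.1707×729.4 + 0.3403×570.4 + 0.3697×38.7 = 336.8995 per 1,000.
Difference = 224.0440 − 336.8995 = -112.8555.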